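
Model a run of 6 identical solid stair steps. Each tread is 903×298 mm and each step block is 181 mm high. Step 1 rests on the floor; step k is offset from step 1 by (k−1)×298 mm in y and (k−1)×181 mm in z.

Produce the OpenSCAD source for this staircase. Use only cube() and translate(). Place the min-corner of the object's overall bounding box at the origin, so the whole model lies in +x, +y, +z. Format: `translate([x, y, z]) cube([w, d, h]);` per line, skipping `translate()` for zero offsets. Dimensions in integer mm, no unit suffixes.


cube([903, 298, 181]);
translate([0, 298, 181]) cube([903, 298, 181]);
translate([0, 596, 362]) cube([903, 298, 181]);
translate([0, 894, 543]) cube([903, 298, 181]);
translate([0, 1192, 724]) cube([903, 298, 181]);
translate([0, 1490, 905]) cube([903, 298, 181]);


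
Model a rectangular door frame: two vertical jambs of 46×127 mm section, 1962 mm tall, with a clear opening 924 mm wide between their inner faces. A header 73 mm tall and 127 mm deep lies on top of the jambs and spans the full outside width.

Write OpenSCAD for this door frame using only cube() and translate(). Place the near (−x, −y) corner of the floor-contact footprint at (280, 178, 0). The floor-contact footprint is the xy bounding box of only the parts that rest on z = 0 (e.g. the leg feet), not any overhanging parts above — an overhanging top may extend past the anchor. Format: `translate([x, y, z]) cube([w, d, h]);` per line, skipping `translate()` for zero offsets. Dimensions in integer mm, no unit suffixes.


translate([280, 178, 0]) cube([46, 127, 1962]);
translate([1250, 178, 0]) cube([46, 127, 1962]);
translate([280, 178, 1962]) cube([1016, 127, 73]);


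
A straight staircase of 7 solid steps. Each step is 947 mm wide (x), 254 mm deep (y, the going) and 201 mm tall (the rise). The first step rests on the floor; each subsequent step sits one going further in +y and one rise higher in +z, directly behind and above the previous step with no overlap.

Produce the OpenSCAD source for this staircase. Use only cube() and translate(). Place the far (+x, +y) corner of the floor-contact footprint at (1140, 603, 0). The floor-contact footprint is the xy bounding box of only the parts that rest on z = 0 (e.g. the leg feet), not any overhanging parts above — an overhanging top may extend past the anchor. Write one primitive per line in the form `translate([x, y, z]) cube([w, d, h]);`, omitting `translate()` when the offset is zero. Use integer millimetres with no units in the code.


translate([193, 349, 0]) cube([947, 254, 201]);
translate([193, 603, 201]) cube([947, 254, 201]);
translate([193, 857, 402]) cube([947, 254, 201]);
translate([193, 1111, 603]) cube([947, 254, 201]);
translate([193, 1365, 804]) cube([947, 254, 201]);
translate([193, 1619, 1005]) cube([947, 254, 201]);
translate([193, 1873, 1206]) cube([947, 254, 201]);


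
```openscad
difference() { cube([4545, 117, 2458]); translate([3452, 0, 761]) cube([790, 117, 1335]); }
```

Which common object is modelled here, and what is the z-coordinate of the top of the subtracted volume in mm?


A wall with a window opening. The window head height is 2096 mm.

A wall with a rectangular opening subtracted — a window. Sill at z = 761, opening 1335 mm tall, so the head is at 761 + 1335 = 2096 mm.


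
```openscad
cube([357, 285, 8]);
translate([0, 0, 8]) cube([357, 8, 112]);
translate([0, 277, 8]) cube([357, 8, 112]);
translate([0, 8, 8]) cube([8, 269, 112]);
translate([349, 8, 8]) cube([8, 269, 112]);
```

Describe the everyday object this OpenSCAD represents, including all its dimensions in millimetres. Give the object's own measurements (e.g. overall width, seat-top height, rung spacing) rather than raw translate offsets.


An open-topped rectangular box: outside dimensions 357×285×120 mm, with a uniform wall and base thickness of 8 mm. The base is a full 357×285 slab on the floor; four walls sit on top of the base. The front and back walls (the −y and +y sides) span the full width; the two side walls fit between them.


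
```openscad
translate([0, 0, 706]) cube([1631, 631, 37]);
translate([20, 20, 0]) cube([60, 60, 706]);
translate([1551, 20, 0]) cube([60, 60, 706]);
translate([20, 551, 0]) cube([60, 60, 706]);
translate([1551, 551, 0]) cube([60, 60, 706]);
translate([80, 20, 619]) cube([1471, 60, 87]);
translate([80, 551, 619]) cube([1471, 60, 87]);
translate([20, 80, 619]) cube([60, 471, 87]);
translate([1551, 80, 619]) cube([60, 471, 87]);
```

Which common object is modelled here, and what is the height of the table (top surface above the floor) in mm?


A table. The table height is 743 mm.

A 1631×631×37 slab sits at z = 706 on four 60 mm square posts — a table. The top surface is at 706 + 37 = 743 mm.


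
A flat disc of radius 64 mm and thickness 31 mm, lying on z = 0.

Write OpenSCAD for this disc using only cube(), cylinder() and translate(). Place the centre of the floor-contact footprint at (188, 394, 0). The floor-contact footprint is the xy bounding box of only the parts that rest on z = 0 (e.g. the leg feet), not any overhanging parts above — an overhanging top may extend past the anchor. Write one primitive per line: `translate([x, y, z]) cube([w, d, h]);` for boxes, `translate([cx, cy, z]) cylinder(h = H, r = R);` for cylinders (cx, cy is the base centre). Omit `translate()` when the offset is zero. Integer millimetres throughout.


translate([188, 394, 0]) cylinder(h = 31, r = 64);


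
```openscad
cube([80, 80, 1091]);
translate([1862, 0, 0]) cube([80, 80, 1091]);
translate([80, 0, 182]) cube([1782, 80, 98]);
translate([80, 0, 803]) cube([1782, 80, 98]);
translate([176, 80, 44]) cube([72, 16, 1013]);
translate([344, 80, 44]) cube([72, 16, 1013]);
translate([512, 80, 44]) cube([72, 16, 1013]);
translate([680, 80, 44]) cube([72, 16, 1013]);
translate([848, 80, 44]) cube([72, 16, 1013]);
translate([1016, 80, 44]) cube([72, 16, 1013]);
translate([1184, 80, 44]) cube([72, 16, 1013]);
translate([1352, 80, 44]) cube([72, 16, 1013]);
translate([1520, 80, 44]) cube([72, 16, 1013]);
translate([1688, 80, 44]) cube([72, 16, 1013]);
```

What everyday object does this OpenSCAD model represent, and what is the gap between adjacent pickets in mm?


A fence section. The picket gap is 96 mm.

Two posts, two rails, 10 pickets — a fence section. Span 1782 mm holds 10 pickets of 72 mm with 11 equal gaps: ⌊(1782 − 10·72) / 11⌋ = 96 mm.


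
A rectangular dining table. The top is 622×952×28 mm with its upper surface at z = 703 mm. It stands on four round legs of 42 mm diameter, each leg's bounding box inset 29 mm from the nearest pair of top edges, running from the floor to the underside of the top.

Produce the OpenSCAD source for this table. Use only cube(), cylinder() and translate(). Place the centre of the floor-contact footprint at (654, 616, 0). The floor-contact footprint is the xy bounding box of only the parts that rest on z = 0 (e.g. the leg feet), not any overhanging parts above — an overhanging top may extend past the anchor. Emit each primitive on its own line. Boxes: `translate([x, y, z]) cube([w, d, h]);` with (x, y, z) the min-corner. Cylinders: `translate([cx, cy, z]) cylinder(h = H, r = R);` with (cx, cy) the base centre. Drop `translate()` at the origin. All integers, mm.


translate([343, 140, 675]) cube([622, 952, 28]);
translate([393, 190, 0]) cylinder(h = 675, r = 21);
translate([915, 190, 0]) cylinder(h = 675, r = 21);
translate([393, 1042, 0]) cylinder(h = 675, r = 21);
translate([915, 1042, 0]) cylinder(h = 675, r = 21);


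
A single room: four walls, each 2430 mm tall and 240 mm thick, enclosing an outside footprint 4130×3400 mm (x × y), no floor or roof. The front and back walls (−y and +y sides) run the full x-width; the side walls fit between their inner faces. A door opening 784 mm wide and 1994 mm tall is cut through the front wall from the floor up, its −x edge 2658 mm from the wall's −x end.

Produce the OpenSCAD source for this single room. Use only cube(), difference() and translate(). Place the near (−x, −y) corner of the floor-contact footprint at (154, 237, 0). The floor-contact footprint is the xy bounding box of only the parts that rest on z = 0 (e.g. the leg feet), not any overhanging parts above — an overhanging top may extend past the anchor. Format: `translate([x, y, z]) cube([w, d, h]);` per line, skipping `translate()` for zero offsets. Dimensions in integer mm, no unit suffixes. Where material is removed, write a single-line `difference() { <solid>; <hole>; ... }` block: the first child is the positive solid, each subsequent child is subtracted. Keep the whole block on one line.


difference() { translate([154, 237, 0]) cube([4130, 240, 2430]); translate([2812, 237, 0]) cube([784, 240, 1994]); }
translate([154, 3397, 0]) cube([4130, 240, 2430]);
translate([154, 477, 0]) cube([240, 2920, 2430]);
translate([4044, 477, 0]) cube([240, 2920, 2430]);


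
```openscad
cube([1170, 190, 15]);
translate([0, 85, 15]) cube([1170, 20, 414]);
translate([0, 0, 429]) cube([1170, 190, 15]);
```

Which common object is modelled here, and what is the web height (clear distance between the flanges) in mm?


An I-beam. The web height is 414 mm.

Two wide flanges with a thin centred web — an I-beam. Overall 444 mm minus two 15 mm flanges gives a web of 444 − 2·15 = 414 mm.


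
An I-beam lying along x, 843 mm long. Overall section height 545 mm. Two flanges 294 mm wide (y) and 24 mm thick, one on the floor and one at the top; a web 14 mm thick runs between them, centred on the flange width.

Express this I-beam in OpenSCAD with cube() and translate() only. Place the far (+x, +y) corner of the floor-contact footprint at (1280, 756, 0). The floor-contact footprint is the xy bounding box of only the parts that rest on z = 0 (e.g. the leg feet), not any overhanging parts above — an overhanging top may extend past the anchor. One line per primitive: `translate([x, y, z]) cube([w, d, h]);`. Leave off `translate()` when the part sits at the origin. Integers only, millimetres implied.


translate([437, 462, 0]) cube([843, 294, 24]);
translate([437, 602, 24]) cube([843, 14, 497]);
translate([437, 462, 521]) cube([843, 294, 24]);


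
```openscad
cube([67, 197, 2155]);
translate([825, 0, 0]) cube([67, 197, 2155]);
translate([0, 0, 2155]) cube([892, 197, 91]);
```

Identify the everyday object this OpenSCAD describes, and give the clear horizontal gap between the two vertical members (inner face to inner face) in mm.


A door frame. The clear opening width is 758 mm.

Two 2155 mm tall posts with a header on top — a door frame. The left jamb is 67 mm wide at x = 0; the right jamb starts at x = 825. The clear opening is 825 − 67 = 758 mm.


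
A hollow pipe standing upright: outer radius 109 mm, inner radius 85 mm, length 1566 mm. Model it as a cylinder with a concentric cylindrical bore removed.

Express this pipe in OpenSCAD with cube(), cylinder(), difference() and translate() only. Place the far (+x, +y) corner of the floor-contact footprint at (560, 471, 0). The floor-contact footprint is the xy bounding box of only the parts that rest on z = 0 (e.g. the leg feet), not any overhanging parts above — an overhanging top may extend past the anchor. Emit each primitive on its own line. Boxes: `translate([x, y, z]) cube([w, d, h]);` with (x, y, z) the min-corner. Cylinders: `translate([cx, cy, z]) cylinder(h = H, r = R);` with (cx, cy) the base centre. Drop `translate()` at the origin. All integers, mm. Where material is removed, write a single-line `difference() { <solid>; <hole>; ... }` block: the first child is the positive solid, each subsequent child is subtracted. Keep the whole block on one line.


difference() { translate([451, 362, 0]) cylinder(h = 1566, r = 109); translate([451, 362, 0]) cylinder(h = 1566, r = 85); }


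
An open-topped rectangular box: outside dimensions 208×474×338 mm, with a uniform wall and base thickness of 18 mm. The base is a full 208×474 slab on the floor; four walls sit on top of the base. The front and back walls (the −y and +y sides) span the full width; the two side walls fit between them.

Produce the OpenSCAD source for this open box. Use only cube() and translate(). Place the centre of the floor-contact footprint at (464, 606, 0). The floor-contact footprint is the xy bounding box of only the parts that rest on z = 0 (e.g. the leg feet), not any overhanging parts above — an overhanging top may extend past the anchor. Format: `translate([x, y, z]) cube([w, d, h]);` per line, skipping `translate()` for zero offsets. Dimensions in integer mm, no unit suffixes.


translate([360, 369, 0]) cube([208, 474, 18]);
translate([360, 369, 18]) cube([208, 18, 320]);
translate([360, 825, 18]) cube([208, 18, 320]);
translate([360, 387, 18]) cube([18, 438, 320]);
translate([550, 387, 18]) cube([18, 438, 320]);


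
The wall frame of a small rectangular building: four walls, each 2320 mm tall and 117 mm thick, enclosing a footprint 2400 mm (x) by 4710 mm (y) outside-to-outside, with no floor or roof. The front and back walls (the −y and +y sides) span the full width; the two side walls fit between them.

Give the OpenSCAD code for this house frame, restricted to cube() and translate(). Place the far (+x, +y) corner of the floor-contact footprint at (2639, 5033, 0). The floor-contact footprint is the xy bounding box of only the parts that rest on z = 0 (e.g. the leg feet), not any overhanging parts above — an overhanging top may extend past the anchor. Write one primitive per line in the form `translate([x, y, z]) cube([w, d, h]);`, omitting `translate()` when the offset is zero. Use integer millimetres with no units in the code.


translate([239, 323, 0]) cube([2400, 117, 2320]);
translate([239, 4916, 0]) cube([2400, 117, 2320]);
translate([239, 440, 0]) cube([117, 4476, 2320]);
translate([2522, 440, 0]) cube([117, 4476, 2320]);


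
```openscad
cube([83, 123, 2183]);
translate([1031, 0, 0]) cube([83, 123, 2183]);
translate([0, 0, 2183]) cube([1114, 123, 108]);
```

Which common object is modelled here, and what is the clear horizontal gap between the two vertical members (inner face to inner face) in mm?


A door frame. The clear opening width is 948 mm.

Two 2183 mm tall posts with a header on top — a door frame. The left jamb is 83 mm wide at x = 0; the right jamb starts at x = 1031. The clear opening is 1031 − 83 = 948 mm.


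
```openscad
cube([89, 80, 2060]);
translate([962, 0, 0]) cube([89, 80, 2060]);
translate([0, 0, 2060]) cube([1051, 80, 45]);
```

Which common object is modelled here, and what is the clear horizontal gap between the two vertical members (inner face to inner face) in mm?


A door frame. The clear opening width is 873 mm.

Two 2060 mm tall posts with a header on top — a door frame. The left jamb is 89 mm wide at x = 0; the right jamb starts at x = 962. The clear opening is 962 − 89 = 873 mm.


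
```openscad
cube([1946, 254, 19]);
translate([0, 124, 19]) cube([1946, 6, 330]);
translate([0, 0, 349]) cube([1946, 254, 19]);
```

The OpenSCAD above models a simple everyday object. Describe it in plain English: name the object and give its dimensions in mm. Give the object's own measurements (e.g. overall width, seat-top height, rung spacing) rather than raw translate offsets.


An I-beam lying along x, 1946 mm long. Overall section height 368 mm. Two flanges 254 mm wide (y) and 19 mm thick, one on the floor and one at the top; a web 6 mm thick runs between them, centred on the flange width.


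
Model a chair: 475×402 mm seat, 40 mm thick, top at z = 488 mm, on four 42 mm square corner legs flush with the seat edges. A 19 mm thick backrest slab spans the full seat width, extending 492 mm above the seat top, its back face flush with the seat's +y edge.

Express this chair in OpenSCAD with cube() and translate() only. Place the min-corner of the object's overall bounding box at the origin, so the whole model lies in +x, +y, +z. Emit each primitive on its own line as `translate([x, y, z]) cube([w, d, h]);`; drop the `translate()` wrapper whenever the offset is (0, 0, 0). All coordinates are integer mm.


translate([0, 0, 448]) cube([475, 402, 40]);
cube([42, 42, 448]);
translate([433, 0, 0]) cube([42, 42, 448]);
translate([0, 360, 0]) cube([42, 42, 448]);
translate([433, 360, 0]) cube([42, 42, 448]);
translate([0, 383, 488]) cube([475, 19, 492]);


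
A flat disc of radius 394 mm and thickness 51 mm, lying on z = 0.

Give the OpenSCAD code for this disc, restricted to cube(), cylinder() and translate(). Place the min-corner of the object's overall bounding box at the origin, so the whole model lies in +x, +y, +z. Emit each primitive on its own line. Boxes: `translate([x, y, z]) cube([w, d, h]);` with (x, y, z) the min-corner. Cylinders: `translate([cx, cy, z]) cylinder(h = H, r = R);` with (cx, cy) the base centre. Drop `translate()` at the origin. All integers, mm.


translate([394, 394, 0]) cylinder(h = 51, r = 394);


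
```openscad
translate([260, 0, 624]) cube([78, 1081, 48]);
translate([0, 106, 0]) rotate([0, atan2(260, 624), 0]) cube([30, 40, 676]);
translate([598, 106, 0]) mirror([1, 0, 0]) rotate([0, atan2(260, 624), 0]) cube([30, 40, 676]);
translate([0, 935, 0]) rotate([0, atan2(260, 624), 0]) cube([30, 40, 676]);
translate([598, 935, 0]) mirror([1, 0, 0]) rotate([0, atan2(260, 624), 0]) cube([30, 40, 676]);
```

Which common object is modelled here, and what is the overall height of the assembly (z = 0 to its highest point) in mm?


A sawhorse. The overall height is 672 mm.

A beam across two mirrored pairs of raked legs — a sawhorse. The beam's underside is at z = 624 (matching the legs' vertical rise in atan2(260, 624)) and the beam is 48 mm tall, so its top is at 624 + 48 = 672 mm. The raked legs top out at the beam's underside, so that is the highest point.


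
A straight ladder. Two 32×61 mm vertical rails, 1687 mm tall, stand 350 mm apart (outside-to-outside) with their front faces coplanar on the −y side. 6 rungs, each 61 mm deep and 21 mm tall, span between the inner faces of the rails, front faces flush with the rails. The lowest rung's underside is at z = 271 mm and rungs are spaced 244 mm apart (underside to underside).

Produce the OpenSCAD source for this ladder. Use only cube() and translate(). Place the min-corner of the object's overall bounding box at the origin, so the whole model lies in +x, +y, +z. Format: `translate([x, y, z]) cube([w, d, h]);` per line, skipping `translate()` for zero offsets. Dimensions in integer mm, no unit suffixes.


// rung span = 350 - 2*32 = 286
// rung[k] z = 271 + k*244
cube([32, 61, 1687]);
translate([318, 0, 0]) cube([32, 61, 1687]);
translate([32, 0, 271]) cube([286, 61, 21]);
translate([32, 0, 515]) cube([286, 61, 21]);
translate([32, 0, 759]) cube([286, 61, 21]);
translate([32, 0, 1003]) cube([286, 61, 21]);
translate([32, 0, 1247]) cube([286, 61, 21]);
translate([32, 0, 1491]) cube([286, 61, 21]);


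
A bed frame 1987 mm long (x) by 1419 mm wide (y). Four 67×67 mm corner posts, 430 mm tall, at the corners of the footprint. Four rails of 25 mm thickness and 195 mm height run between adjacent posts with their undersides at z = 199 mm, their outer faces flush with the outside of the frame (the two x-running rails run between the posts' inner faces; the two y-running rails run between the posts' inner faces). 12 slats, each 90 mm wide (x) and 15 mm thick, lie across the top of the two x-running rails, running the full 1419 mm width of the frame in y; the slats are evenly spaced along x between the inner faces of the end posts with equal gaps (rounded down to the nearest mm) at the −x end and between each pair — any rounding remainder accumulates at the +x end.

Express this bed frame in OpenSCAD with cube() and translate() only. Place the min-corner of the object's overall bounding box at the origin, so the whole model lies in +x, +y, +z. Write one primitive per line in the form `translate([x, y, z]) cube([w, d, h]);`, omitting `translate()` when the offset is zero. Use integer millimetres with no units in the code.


cube([67, 67, 430]);
translate([0, 1352, 0]) cube([67, 67, 430]);
translate([1920, 0, 0]) cube([67, 67, 430]);
translate([1920, 1352, 0]) cube([67, 67, 430]);
translate([67, 0, 199]) cube([1853, 25, 195]);
translate([67, 1394, 199]) cube([1853, 25, 195]);
translate([0, 67, 199]) cube([25, 1285, 195]);
translate([1962, 67, 199]) cube([25, 1285, 195]);
translate([126, 0, 394]) cube([90, 1419, 15]);
translate([275, 0, 394]) cube([90, 1419, 15]);
translate([424, 0, 394]) cube([90, 1419, 15]);
translate([573, 0, 394]) cube([90, 1419, 15]);
translate([722, 0, 394]) cube([90, 1419, 15]);
translate([871, 0, 394]) cube([90, 1419, 15]);
translate([1020, 0, 394]) cube([90, 1419, 15]);
translate([1169, 0, 394]) cube([90, 1419, 15]);
translate([1318, 0, 394]) cube([90, 1419, 15]);
translate([1467, 0, 394]) cube([90, 1419, 15]);
translate([1616, 0, 394]) cube([90, 1419, 15]);
translate([1765, 0, 394]) cube([90, 1419, 15]);


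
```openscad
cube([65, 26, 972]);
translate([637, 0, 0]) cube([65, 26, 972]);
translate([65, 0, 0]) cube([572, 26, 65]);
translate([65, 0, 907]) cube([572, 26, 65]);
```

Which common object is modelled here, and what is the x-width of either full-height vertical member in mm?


A picture frame. The border width is 65 mm.

Four thin pieces enclosing a rectangular opening — a picture frame. The two full-height stiles are 972 mm tall; the top rail sits at z = 907 and is 65 mm tall, so the border above the opening is 972 − 907 = 65 mm, matching the stile x-width.


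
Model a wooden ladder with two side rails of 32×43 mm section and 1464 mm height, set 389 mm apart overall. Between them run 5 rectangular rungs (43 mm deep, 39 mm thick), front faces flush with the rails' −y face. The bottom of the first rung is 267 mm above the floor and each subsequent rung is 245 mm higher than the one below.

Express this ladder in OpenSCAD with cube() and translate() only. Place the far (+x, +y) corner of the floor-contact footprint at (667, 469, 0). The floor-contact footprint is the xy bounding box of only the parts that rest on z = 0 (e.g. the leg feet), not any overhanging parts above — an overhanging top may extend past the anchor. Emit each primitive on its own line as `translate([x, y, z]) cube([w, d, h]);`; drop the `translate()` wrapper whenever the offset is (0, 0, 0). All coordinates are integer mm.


translate([278, 426, 0]) cube([32, 43, 1464]);
translate([635, 426, 0]) cube([32, 43, 1464]);
translate([310, 426, 267]) cube([325, 43, 39]);
translate([310, 426, 512]) cube([325, 43, 39]);
translate([310, 426, 757]) cube([325, 43, 39]);
translate([310, 426, 1002]) cube([325, 43, 39]);
translate([310, 426, 1247]) cube([325, 43, 39]);


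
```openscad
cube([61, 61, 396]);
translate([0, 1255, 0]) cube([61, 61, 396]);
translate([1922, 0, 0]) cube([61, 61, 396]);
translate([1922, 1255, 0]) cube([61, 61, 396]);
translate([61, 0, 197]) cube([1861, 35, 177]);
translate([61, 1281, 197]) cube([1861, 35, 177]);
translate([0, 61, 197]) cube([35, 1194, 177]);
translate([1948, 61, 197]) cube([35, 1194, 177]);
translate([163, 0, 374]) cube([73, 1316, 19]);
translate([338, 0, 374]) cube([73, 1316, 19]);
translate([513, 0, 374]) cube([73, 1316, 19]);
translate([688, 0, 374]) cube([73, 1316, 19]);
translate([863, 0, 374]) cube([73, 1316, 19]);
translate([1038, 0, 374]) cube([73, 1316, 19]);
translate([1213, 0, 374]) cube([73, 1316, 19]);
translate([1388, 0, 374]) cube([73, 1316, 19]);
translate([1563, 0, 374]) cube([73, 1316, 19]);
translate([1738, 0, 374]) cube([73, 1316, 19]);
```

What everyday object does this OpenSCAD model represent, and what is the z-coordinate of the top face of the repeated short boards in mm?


A bed frame. The slat-top height is 393 mm.

Four posts, four rails, and a row of slats — a bed frame. Slats sit on the rails at z = 197 + 177 = 374; with slat thickness 19, the top is 393 mm.


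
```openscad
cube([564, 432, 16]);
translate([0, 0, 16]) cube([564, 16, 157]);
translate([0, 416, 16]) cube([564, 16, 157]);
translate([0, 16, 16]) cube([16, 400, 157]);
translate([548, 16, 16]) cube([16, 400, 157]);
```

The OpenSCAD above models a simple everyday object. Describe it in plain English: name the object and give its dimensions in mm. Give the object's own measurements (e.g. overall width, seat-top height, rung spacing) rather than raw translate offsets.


An open-topped rectangular box: outside dimensions 564×432×173 mm, with a uniform wall and base thickness of 16 mm. The base is a full 564×432 slab on the floor; four walls sit on top of the base. The front and back walls (the −y and +y sides) span the full width; the two side walls fit between them.


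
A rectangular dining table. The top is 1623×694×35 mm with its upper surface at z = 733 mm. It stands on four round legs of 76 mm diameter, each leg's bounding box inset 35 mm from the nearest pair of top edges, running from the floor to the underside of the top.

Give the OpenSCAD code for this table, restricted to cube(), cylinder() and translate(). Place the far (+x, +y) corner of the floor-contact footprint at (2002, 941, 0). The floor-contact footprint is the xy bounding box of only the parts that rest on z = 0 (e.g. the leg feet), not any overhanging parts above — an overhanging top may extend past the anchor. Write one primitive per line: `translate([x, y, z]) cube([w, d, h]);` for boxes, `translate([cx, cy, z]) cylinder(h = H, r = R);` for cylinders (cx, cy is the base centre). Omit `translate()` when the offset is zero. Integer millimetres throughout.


translate([414, 282, 698]) cube([1623, 694, 35]);
translate([487, 355, 0]) cylinder(h = 698, r = 38);
translate([1964, 355, 0]) cylinder(h = 698, r = 38);
translate([487, 903, 0]) cylinder(h = 698, r = 38);
translate([1964, 903, 0]) cylinder(h = 698, r = 38);


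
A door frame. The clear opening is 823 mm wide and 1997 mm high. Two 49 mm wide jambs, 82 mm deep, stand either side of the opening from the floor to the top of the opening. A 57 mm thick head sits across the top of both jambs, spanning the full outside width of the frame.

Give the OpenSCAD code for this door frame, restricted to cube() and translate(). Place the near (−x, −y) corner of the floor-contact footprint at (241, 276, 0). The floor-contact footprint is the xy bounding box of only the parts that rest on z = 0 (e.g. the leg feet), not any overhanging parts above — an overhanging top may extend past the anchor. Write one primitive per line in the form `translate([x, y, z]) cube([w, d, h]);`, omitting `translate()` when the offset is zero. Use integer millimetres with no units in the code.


translate([241, 276, 0]) cube([49, 82, 1997]);
translate([1113, 276, 0]) cube([49, 82, 1997]);
translate([241, 276, 1997]) cube([921, 82, 57]);


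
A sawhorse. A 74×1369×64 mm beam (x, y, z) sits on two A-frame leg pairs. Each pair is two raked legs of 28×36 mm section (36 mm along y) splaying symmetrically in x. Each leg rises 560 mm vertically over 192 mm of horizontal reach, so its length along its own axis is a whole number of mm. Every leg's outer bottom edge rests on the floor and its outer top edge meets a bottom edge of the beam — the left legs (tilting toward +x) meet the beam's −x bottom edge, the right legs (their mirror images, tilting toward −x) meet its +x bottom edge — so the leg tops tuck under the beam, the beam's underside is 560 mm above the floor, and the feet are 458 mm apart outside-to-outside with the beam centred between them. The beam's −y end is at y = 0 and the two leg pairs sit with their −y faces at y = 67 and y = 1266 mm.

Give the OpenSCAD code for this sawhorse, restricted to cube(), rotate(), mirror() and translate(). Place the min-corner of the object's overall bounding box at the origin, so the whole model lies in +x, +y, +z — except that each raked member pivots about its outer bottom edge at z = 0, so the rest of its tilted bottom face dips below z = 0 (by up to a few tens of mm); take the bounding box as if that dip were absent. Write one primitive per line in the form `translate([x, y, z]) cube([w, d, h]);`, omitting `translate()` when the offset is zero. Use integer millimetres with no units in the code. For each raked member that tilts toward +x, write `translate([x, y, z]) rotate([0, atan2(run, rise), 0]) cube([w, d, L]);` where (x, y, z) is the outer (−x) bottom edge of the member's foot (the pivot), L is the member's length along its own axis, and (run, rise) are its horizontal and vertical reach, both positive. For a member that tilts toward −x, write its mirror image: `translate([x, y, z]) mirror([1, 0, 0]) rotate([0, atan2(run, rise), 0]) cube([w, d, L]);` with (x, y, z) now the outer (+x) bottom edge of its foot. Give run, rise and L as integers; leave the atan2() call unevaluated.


translate([192, 0, 560]) cube([74, 1369, 64]);
translate([0, 67, 0]) rotate([0, atan2(192, 560), 0]) cube([28, 36, 592]);
translate([458, 67, 0]) mirror([1, 0, 0]) rotate([0, atan2(192, 560), 0]) cube([28, 36, 592]);
translate([0, 1266, 0]) rotate([0, atan2(192, 560), 0]) cube([28, 36, 592]);
translate([458, 1266, 0]) mirror([1, 0, 0]) rotate([0, atan2(192, 560), 0]) cube([28, 36, 592]);


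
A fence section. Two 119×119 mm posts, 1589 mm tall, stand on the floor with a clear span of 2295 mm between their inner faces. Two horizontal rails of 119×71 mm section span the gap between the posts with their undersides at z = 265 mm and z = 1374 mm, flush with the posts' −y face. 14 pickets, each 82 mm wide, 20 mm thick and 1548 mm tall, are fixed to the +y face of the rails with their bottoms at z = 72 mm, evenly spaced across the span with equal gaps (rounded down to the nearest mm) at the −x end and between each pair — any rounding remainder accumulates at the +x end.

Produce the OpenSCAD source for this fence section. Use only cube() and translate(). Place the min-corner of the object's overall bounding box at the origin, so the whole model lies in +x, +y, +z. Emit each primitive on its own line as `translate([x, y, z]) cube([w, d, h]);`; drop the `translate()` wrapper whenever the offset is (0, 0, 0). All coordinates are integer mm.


cube([119, 119, 1589]);
translate([2414, 0, 0]) cube([119, 119, 1589]);
translate([119, 0, 265]) cube([2295, 119, 71]);
translate([119, 0, 1374]) cube([2295, 119, 71]);
translate([195, 119, 72]) cube([82, 20, 1548]);
translate([353, 119, 72]) cube([82, 20, 1548]);
translate([511, 119, 72]) cube([82, 20, 1548]);
translate([669, 119, 72]) cube([82, 20, 1548]);
translate([827, 119, 72]) cube([82, 20, 1548]);
translate([985, 119, 72]) cube([82, 20, 1548]);
translate([1143, 119, 72]) cube([82, 20, 1548]);
translate([1301, 119, 72]) cube([82, 20, 1548]);
translate([1459, 119, 72]) cube([82, 20, 1548]);
translate([1617, 119, 72]) cube([82, 20, 1548]);
translate([1775, 119, 72]) cube([82, 20, 1548]);
translate([1933, 119, 72]) cube([82, 20, 1548]);
translate([2091, 119, 72]) cube([82, 20, 1548]);
translate([2249, 119, 72]) cube([82, 20, 1548]);


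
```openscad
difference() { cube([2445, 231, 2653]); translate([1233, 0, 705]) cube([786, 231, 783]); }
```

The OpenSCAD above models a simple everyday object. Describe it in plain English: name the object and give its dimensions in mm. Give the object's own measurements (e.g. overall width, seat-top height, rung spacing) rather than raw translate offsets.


A wall 2445 mm long (x), 231 mm thick (y), 2653 mm tall, with a rectangular window opening cut through it. The opening is 786 mm wide and 783 mm tall; its sill is at z = 705 mm and its near (−x) edge is 1233 mm from the wall's −x end. The opening passes through the full wall thickness.


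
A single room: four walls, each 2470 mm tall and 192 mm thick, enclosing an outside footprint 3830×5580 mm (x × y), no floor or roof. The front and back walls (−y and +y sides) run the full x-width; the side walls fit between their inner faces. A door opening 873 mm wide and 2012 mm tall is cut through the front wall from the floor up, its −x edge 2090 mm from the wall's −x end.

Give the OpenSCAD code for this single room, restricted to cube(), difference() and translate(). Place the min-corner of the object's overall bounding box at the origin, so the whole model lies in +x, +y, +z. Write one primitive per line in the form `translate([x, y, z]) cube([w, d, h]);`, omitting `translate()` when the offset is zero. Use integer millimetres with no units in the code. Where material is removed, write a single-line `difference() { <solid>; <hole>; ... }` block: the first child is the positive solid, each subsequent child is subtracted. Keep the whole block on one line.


difference() { cube([3830, 192, 2470]); translate([2090, 0, 0]) cube([873, 192, 2012]); }
translate([0, 5388, 0]) cube([3830, 192, 2470]);
translate([0, 192, 0]) cube([192, 5196, 2470]);
translate([3638, 192, 0]) cube([192, 5196, 2470]);


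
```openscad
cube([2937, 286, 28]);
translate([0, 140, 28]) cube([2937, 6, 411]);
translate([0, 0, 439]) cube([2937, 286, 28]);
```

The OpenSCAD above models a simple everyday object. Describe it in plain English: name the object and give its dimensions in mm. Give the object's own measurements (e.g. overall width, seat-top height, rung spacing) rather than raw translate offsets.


An I-beam lying along x, 2937 mm long. Overall section height 467 mm. Two flanges 286 mm wide (y) and 28 mm thick, one on the floor and one at the top; a web 6 mm thick runs between them, centred on the flange width.


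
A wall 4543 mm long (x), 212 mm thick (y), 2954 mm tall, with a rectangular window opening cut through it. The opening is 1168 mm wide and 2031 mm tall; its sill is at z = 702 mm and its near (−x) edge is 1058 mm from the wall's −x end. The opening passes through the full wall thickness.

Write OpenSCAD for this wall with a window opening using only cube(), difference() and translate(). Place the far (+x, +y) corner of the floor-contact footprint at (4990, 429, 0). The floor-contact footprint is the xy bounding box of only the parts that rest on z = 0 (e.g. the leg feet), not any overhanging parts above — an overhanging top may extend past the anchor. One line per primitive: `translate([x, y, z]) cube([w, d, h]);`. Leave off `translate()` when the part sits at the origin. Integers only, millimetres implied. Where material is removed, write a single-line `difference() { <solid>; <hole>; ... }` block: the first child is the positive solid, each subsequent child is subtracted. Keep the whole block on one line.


difference() { translate([447, 217, 0]) cube([4543, 212, 2954]); translate([1505, 217, 702]) cube([1168, 212, 2031]); }


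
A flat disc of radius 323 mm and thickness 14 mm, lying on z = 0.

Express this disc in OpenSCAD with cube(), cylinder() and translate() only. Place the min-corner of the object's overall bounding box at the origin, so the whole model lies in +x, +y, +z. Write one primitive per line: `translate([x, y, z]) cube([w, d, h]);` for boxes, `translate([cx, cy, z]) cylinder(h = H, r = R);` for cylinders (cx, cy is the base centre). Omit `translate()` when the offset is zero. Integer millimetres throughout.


translate([323, 323, 0]) cylinder(h = 14, r = 323);


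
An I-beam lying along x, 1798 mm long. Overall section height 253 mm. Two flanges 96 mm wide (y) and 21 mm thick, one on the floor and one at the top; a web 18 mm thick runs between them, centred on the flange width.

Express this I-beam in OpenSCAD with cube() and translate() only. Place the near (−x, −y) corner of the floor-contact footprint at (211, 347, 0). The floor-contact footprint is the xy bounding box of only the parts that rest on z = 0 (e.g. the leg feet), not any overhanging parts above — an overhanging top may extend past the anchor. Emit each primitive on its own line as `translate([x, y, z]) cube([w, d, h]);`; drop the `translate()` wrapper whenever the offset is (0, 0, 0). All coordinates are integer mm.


translate([211, 347, 0]) cube([1798, 96, 21]);
translate([211, 386, 21]) cube([1798, 18, 211]);
translate([211, 347, 232]) cube([1798, 96, 21]);


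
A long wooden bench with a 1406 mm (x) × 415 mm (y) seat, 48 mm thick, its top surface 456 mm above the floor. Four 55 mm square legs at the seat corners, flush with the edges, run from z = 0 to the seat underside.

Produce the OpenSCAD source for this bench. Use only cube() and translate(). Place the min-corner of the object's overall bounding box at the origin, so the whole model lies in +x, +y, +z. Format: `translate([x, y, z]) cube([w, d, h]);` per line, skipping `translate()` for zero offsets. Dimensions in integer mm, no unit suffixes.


translate([0, 0, 408]) cube([1406, 415, 48]);
cube([55, 55, 408]);
translate([0, 360, 0]) cube([55, 55, 408]);
translate([1351, 0, 0]) cube([55, 55, 408]);
translate([1351, 360, 0]) cube([55, 55, 408]);


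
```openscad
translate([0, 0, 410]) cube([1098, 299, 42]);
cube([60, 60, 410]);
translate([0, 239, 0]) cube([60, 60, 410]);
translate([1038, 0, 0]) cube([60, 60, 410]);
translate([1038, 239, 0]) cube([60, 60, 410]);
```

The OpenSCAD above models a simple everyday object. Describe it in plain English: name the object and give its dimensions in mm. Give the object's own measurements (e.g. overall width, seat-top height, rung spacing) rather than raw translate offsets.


A long wooden bench with a 1098 mm (x) × 299 mm (y) seat, 42 mm thick, its top surface 452 mm above the floor. Four 60 mm square legs at the seat corners, flush with the edges, run from z = 0 to the seat underside.


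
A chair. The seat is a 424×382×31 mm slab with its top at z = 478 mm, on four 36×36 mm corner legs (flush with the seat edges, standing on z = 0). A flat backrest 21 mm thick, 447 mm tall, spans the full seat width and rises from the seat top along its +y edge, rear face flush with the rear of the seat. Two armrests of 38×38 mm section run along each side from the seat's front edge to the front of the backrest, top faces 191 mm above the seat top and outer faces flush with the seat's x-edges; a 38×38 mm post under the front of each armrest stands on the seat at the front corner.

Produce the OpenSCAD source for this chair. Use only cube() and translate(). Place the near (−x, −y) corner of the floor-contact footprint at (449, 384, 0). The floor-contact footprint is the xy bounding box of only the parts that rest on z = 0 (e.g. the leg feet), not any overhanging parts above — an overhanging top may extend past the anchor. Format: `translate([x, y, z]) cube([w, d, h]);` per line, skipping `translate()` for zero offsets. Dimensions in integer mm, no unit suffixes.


translate([449, 384, 447]) cube([424, 382, 31]);
translate([449, 384, 0]) cube([36, 36, 447]);
translate([837, 384, 0]) cube([36, 36, 447]);
translate([449, 730, 0]) cube([36, 36, 447]);
translate([837, 730, 0]) cube([36, 36, 447]);
translate([449, 745, 478]) cube([424, 21, 447]);
translate([449, 384, 631]) cube([38, 361, 38]);
translate([835, 384, 631]) cube([38, 361, 38]);
translate([449, 384, 478]) cube([38, 38, 153]);
translate([835, 384, 478]) cube([38, 38, 153]);


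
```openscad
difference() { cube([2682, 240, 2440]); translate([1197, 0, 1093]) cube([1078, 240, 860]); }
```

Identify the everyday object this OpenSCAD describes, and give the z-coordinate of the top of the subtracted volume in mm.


A wall with a window opening. The window head height is 1953 mm.

A wall with a rectangular opening subtracted — a window. Sill at z = 1093, opening 860 mm tall, so the head is at 1093 + 860 = 1953 mm.


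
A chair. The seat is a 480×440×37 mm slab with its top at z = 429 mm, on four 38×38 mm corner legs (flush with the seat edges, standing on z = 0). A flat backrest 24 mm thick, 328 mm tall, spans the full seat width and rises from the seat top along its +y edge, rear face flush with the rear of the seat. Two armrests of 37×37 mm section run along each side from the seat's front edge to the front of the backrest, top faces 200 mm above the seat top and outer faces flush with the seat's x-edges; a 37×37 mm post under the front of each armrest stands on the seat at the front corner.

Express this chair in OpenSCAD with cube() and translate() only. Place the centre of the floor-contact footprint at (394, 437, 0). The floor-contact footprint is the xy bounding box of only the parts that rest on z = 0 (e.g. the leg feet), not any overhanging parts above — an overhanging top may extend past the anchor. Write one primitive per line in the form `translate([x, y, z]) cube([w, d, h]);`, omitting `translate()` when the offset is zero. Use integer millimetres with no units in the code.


// leg_h = 429 - 37 = 392
// arm post h = 200 - 37 = 163
translate([154, 217, 392]) cube([480, 440, 37]);
translate([154, 217, 0]) cube([38, 38, 392]);
translate([596, 217, 0]) cube([38, 38, 392]);
translate([154, 619, 0]) cube([38, 38, 392]);
translate([596, 619, 0]) cube([38, 38, 392]);
translate([154, 633, 429]) cube([480, 24, 328]);
translate([154, 217, 592]) cube([37, 416, 37]);
translate([597, 217, 592]) cube([37, 416, 37]);
translate([154, 217, 429]) cube([37, 37, 163]);
translate([597, 217, 429]) cube([37, 37, 163]);
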